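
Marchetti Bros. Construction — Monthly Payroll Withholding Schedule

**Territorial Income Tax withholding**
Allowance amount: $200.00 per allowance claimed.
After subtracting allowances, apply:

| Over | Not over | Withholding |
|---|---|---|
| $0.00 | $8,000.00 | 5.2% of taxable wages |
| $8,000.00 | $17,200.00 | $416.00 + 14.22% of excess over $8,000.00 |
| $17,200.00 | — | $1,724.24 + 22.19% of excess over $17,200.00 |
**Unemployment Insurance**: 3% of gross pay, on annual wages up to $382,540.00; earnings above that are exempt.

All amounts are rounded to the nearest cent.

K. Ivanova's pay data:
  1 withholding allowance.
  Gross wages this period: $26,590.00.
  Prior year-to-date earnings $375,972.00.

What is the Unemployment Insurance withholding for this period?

Unemployment Insurance: cap $382,540.00 − YTD $375,972.00 = $6,568.00 subject; 3% × $6,568.00 = $197.04

$197.04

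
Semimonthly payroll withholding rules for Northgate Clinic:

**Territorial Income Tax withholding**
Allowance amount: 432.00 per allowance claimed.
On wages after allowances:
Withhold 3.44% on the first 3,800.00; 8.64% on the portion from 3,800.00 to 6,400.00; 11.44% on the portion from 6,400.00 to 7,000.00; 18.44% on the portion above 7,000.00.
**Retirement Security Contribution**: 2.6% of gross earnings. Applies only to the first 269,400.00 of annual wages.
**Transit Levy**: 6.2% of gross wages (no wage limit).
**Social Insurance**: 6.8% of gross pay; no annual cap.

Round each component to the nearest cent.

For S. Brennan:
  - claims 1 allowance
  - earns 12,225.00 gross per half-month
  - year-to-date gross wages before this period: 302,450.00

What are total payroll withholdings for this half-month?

2,897.08

Territorial Income Tax: taxable = 12,225.00 − 1×432.00 = 11,793.00
  424.00 + 18.44% × (11,793.00 − 7,000.00) = 424.00 + 18.44% × 4,793.00 = 1,307.83
Retirement Security Contribution: YTD 302,450.00 ≥ cap 269,400.00 → 0.00
Transit Levy: 6.2% × 12,225.00 = 757.95
Social Insurance: 6.8% × 12,225.00 = 831.30
Total: 1,307.83 + 0.00 + 757.95 + 831.30 = 2,897.08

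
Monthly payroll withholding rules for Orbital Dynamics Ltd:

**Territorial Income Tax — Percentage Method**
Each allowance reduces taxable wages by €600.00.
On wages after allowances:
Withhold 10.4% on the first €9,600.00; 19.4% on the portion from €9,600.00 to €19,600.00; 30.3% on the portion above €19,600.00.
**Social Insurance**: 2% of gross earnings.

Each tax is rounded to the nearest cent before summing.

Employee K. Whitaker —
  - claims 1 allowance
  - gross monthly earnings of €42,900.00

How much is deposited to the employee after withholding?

€32,225.50

Territorial Income Tax: taxable = €42,900.00 − 1×€600.00 = €42,300.00
  €2,938.40 + 30.3% × (€42,300.00 − €19,600.00) = €2,938.40 + 30.3% × €22,700.00 = €9,816.50
Social Insurance: 2% × €42,900.00 = €858.00
Total withheld: €9,816.50 + €858.00 = €10,674.50
Net pay: €42,900.00 − €10,674.50 = €32,225.50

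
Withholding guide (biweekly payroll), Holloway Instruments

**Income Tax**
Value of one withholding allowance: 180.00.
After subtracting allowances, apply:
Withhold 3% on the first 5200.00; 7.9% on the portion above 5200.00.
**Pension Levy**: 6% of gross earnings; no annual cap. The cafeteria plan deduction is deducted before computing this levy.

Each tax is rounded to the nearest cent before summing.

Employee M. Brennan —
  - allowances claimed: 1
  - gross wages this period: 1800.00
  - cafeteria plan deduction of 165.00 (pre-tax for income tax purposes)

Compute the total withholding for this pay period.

141.75

Income Tax: taxable = 1800.00 − 165.00 − 1×180.00 = 1455.00
  3% × 1455.00 = 43.65
Pension Levy: 6% × 1635.00 = 98.10
Total: 43.65 + 98.10 = 141.75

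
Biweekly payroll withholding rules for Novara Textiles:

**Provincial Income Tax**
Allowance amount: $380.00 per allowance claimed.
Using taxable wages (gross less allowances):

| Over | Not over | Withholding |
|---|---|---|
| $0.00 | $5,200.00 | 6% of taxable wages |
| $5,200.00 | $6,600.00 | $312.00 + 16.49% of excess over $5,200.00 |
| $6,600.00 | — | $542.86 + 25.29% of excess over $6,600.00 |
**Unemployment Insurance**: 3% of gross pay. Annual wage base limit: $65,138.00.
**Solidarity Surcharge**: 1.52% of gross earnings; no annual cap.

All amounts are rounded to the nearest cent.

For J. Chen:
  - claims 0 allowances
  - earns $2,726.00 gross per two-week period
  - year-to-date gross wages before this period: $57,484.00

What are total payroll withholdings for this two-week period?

Provincial Income Tax: taxable = $2,726.00
  6% × $2,726.00 = $163.56
Unemployment Insurance: 3% × $2,726.00 = $81.78
Solidarity Surcharge: 1.52% × $2,726.00 = $41.44
Total: $163.56 + $81.78 + $41.44 = $286.78

$286.78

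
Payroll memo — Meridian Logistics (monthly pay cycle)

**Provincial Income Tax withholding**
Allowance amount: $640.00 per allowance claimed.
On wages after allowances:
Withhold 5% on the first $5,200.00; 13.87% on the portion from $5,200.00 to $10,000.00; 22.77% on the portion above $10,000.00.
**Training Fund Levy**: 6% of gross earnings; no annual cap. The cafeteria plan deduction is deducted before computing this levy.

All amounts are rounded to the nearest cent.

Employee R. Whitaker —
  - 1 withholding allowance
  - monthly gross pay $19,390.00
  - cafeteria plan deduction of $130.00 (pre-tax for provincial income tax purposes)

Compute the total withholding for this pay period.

$4,044.13

Provincial Income Tax: taxable = $19,390.00 − $130.00 − 1×$640.00 = $18,620.00
  $925.76 + 22.77% × ($18,620.00 − $10,000.00) = $925.76 + 22.77% × $8,620.00 = $2,888.53
Training Fund Levy: 6% × $19,260.00 = $1,155.60
Total: $2,888.53 + $1,155.60 = $4,044.13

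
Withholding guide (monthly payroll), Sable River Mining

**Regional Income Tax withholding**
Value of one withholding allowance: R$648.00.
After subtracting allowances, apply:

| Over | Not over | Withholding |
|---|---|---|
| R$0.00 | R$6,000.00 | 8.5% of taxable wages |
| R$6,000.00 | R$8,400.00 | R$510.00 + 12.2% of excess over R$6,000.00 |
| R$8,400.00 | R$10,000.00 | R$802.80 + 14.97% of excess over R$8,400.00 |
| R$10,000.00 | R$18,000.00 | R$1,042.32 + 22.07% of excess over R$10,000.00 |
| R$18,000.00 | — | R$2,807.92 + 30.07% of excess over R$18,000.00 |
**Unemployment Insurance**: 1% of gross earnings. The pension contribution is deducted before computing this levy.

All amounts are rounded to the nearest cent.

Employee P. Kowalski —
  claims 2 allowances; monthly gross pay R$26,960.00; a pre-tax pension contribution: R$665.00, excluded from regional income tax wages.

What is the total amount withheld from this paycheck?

R$5,175.47

Regional Income Tax: taxable = R$26,960.00 − R$665.00 − 2×R$648.00 = R$24,999.00
  R$2,807.92 + 30.07% × (R$24,999.00 − R$18,000.00) = R$2,807.92 + 30.07% × R$6,999.00 = R$4,912.52
Unemployment Insurance: 1% × R$26,295.00 = R$262.95
Total: R$4,912.52 + R$262.95 = R$5,175.47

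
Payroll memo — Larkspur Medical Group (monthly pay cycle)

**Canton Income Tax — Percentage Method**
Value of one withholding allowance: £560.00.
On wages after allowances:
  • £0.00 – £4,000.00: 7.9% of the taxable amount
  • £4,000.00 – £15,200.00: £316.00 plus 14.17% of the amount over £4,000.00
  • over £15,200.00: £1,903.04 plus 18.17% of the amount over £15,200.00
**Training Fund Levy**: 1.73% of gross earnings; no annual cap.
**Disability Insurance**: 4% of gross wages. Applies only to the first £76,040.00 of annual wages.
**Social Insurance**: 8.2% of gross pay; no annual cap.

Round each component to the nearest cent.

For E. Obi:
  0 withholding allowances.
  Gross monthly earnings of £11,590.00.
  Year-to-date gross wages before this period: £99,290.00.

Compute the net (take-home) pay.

Canton Income Tax: taxable = £11,590.00
  £316.00 + 14.17% × (£11,590.00 − £4,000.00) = £316.00 + 14.17% × £7,590.00 = £1,391.50
Training Fund Levy: 1.73% × £11,590.00 = £200.51
Disability Insurance: YTD £99,290.00 ≥ cap £76,040.00 → £0.00
Social Insurance: 8.2% × £11,590.00 = £950.38
Total withheld: £1,391.50 + £200.51 + £0.00 + £950.38 = £2,542.39
Net pay: £11,590.00 − £2,542.39 = £9,047.61

£9,047.61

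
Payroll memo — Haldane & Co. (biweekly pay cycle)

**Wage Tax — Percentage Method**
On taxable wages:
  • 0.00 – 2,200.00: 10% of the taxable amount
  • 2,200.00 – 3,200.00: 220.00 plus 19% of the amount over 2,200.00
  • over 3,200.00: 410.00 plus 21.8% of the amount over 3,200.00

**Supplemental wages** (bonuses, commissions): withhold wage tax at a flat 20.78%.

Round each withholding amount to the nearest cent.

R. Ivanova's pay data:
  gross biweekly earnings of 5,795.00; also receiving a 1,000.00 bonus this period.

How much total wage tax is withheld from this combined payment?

Wage Tax: taxable = 5,795.00
  410.00 + 21.8% × (5,795.00 − 3,200.00) = 410.00 + 21.8% × 2,595.00 = 975.71
Supplemental (20.78% flat on bonus): 20.78% × 1,000.00 = 207.80
Total wage tax: 975.71 + 207.80 = 1,183.51

1,183.51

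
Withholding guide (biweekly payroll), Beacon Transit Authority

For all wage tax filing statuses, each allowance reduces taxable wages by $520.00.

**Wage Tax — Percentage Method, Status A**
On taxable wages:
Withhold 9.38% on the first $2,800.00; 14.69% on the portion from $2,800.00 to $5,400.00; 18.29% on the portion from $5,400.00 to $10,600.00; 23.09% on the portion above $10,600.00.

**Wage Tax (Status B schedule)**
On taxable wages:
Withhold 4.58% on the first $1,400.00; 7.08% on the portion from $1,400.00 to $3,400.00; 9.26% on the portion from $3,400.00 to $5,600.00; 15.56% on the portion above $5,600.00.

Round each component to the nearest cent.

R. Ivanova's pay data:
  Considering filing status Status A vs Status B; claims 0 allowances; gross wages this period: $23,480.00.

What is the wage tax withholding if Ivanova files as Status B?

$3,191.57

Wage Tax (Status B): taxable = $23,480.00
  $409.44 + 15.56% × ($23,480.00 − $5,600.00) = $409.44 + 15.56% × $17,880.00 = $3,191.57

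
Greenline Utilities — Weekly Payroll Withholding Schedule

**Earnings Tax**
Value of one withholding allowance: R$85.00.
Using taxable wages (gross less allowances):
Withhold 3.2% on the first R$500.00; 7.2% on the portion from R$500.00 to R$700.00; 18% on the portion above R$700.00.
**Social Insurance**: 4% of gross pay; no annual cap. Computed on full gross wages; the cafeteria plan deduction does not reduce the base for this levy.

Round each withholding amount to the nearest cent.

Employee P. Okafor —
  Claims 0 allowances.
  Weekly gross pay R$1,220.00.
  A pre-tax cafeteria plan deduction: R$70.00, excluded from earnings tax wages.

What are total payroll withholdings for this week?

R$160.20

Earnings Tax: taxable = R$1,220.00 − R$70.00 = R$1,150.00
  R$30.40 + 18% × (R$1,150.00 − R$700.00) = R$30.40 + 18% × R$450.00 = R$111.40
Social Insurance: 4% × R$1,220.00 = R$48.80
Total: R$111.40 + R$48.80 = R$160.20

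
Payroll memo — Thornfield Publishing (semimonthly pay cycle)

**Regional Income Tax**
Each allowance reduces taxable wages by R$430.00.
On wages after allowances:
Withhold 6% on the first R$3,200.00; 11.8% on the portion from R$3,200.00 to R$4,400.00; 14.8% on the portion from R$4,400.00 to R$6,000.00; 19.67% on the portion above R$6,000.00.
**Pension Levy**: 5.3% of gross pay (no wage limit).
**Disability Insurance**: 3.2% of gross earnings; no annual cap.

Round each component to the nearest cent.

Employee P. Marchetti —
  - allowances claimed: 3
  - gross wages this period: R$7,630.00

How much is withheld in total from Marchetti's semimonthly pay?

Regional Income Tax: taxable = R$7,630.00 − 3×R$430.00 = R$6,340.00
  R$570.40 + 19.67% × (R$6,340.00 − R$6,000.00) = R$570.40 + 19.67% × R$340.00 = R$637.28
Pension Levy: 5.3% × R$7,630.00 = R$404.39
Disability Insurance: 3.2% × R$7,630.00 = R$244.16
Total: R$637.28 + R$404.39 + R$244.16 = R$1,285.83

R$1,285.83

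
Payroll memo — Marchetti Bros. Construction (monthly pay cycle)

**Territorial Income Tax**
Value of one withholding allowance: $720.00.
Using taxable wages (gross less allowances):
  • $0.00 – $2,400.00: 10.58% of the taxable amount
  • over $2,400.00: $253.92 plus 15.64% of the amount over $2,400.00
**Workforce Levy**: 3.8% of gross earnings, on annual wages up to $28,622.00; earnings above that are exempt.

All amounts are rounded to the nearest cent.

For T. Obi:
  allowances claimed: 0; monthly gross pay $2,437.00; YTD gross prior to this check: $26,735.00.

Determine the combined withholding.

$331.42

Territorial Income Tax: taxable = $2,437.00
  $253.92 + 15.64% × ($2,437.00 − $2,400.00) = $253.92 + 15.64% × $37.00 = $259.71
Workforce Levy: cap $28,622.00 − YTD $26,735.00 = $1,887.00 subject; 3.8% × $1,887.00 = $71.71
Total: $259.71 + $71.71 = $331.42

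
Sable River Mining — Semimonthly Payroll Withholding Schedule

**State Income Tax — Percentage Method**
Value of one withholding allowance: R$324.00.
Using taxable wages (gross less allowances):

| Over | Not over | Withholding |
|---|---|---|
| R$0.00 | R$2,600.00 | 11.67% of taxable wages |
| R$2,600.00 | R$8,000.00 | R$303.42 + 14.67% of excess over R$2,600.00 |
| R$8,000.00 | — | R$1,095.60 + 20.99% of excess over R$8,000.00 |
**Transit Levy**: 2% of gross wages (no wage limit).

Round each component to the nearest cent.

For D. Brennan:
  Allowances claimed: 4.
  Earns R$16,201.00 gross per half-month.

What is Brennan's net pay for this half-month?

R$13,332.02

State Income Tax: taxable = R$16,201.00 − 4×R$324.00 = R$14,905.00
  R$1,095.60 + 20.99% × (R$14,905.00 − R$8,000.00) = R$1,095.60 + 20.99% × R$6,905.00 = R$2,544.96
Transit Levy: 2% × R$16,201.00 = R$324.02
Total withheld: R$2,544.96 + R$324.02 = R$2,868.98
Net pay: R$16,201.00 − R$2,868.98 = R$13,332.02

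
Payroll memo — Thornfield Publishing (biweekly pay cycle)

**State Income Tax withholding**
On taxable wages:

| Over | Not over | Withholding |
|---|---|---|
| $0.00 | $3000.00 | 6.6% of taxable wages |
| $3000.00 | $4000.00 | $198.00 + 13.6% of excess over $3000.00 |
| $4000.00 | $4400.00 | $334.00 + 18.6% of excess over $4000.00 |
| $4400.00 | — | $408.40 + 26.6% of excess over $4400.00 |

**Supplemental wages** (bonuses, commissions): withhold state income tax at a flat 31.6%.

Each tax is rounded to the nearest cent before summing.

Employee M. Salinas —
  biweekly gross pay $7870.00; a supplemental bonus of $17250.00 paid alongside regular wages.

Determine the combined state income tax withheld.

State Income Tax: taxable = $7870.00
  $408.40 + 26.6% × ($7870.00 − $4400.00) = $408.40 + 26.6% × $3470.00 = $1331.42
Supplemental (31.6% flat on bonus): 31.6% × $17250.00 = $5451.00
Total state income tax: $1331.42 + $5451.00 = $6782.42

$6782.42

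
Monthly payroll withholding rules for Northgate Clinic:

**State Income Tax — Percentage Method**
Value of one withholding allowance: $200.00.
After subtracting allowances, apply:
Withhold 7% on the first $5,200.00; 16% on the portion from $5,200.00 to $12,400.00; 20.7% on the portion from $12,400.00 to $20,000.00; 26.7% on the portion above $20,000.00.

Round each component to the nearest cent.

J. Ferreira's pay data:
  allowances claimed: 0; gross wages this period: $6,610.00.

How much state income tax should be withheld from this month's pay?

$589.60

State Income Tax: taxable = $6,610.00
  $364.00 + 16% × ($6,610.00 − $5,200.00) = $364.00 + 16% × $1,410.00 = $589.60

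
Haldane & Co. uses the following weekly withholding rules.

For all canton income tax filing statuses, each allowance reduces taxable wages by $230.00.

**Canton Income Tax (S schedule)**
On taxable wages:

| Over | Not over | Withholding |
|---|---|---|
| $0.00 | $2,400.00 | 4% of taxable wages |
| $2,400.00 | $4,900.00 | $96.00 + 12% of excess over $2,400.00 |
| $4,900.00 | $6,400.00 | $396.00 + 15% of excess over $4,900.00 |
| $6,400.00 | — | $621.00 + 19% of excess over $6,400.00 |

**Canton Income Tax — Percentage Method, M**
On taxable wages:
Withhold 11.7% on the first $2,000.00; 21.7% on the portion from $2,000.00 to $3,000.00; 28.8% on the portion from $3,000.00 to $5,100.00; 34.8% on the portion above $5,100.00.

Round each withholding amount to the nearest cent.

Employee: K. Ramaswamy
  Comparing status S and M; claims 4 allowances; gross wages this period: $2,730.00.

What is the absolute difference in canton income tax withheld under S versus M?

Canton Income Tax (S): taxable = $2,730.00 − 4×$230.00 = $1,810.00
  4% × $1,810.00 = $72.40
Canton Income Tax (M): taxable = $2,730.00 − 4×$230.00 = $1,810.00
  11.7% × $1,810.00 = $211.77
Difference: |$72.40 − $211.77| = $139.37 (higher under M)

$139.37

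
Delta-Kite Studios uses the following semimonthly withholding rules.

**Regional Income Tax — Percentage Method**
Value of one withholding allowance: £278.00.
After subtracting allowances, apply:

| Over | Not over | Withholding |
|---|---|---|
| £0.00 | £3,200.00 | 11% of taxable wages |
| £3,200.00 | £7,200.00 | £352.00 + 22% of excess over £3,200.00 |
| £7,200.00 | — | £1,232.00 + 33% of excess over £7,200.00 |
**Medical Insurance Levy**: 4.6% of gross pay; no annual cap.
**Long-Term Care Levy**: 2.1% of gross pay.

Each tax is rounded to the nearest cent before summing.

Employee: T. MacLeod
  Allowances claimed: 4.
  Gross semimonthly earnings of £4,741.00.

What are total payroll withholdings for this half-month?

£764.03

Regional Income Tax: taxable = £4,741.00 − 4×£278.00 = £3,629.00
  £352.00 + 22% × (£3,629.00 − £3,200.00) = £352.00 + 22% × £429.00 = £446.38
Medical Insurance Levy: 4.6% × £4,741.00 = £218.09
Long-Term Care Levy: 2.1% × £4,741.00 = £99.56
Total: £446.38 + £218.09 + £99.56 = £764.03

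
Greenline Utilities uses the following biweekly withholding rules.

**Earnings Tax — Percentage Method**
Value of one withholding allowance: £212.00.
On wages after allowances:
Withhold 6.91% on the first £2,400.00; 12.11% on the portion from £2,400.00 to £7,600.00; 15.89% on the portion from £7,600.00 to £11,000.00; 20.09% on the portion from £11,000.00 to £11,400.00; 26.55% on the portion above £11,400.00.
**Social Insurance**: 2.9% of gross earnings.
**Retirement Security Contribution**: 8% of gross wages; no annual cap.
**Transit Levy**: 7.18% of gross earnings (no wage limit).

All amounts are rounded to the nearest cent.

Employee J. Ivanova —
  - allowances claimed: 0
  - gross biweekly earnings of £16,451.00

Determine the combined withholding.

£5,731.56

Earnings Tax: taxable = £16,451.00
  £1,416.18 + 26.55% × (£16,451.00 − £11,400.00) = £1,416.18 + 26.55% × £5,051.00 = £2,757.22
Social Insurance: 2.9% × £16,451.00 = £477.08
Retirement Security Contribution: 8% × £16,451.00 = £1,316.08
Transit Levy: 7.18% × £16,451.00 = £1,181.18
Total: £2,757.22 + £477.08 + £1,316.08 + £1,181.18 = £5,731.56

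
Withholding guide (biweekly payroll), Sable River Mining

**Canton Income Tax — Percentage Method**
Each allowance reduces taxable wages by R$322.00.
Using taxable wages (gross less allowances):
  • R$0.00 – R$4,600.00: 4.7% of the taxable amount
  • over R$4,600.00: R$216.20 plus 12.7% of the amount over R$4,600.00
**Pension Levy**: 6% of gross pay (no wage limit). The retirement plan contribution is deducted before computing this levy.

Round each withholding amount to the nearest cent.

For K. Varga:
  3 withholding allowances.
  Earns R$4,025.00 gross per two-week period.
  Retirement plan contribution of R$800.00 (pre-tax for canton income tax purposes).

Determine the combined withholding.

Canton Income Tax: taxable = R$4,025.00 − R$800.00 − 3×R$322.00 = R$2,259.00
  4.7% × R$2,259.00 = R$106.17
Pension Levy: 6% × R$3,225.00 = R$193.50
Total: R$106.17 + R$193.50 = R$299.67

R$299.67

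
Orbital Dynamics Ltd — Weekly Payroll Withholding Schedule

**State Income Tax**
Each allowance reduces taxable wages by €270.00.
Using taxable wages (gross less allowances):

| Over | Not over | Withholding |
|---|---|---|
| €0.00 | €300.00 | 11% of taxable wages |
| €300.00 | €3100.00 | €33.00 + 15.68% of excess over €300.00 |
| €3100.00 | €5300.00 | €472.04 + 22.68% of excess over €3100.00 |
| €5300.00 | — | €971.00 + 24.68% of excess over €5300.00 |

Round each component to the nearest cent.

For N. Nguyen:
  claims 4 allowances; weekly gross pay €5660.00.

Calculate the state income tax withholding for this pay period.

State Income Tax: taxable = €5660.00 − 4×€270.00 = €4580.00
  €472.04 + 22.68% × (€4580.00 − €3100.00) = €472.04 + 22.68% × €1480.00 = €807.70

€807.70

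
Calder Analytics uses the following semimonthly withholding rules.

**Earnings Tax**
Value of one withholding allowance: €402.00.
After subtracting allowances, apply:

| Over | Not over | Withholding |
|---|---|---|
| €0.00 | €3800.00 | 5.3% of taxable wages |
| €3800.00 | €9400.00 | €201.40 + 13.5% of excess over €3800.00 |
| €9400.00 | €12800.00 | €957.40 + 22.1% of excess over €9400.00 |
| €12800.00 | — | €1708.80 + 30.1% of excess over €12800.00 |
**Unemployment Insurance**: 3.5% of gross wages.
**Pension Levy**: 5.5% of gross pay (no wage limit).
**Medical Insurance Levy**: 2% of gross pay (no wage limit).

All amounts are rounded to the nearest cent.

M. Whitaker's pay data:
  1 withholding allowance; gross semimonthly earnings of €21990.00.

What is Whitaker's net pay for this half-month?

€15217.11

Earnings Tax: taxable = €21990.00 − 1×€402.00 = €21588.00
  €1708.80 + 30.1% × (€21588.00 − €12800.00) = €1708.80 + 30.1% × €8788.00 = €4353.99
Unemployment Insurance: 3.5% × €21990.00 = €769.65
Pension Levy: 5.5% × €21990.00 = €1209.45
Medical Insurance Levy: 2% × €21990.00 = €439.80
Total withheld: €4353.99 + €769.65 + €1209.45 + €439.80 = €6772.89
Net pay: €21990.00 − €6772.89 = €15217.11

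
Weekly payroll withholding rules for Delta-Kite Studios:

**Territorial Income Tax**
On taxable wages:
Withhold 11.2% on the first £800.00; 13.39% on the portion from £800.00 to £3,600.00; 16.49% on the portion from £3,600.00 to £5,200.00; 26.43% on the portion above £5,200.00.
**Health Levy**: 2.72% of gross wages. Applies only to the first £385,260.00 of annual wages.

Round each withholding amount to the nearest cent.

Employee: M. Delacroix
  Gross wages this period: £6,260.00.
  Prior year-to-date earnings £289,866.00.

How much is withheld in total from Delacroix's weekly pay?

£1,178.79

Territorial Income Tax: taxable = £6,260.00
  £728.36 + 26.43% × (£6,260.00 − £5,200.00) = £728.36 + 26.43% × £1,060.00 = £1,008.52
Health Levy: 2.72% × £6,260.00 = £170.27
Total: £1,008.52 + £170.27 = £1,178.79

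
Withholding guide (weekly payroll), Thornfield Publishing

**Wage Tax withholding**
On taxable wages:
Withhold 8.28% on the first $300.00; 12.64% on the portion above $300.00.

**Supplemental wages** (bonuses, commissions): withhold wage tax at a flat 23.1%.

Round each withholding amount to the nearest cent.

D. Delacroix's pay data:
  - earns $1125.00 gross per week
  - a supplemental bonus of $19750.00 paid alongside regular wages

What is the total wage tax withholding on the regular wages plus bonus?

$4691.37

Wage Tax: taxable = $1125.00
  $24.84 + 12.64% × ($1125.00 − $300.00) = $24.84 + 12.64% × $825.00 = $129.12
Supplemental (23.1% flat on bonus): 23.1% × $19750.00 = $4562.25
Total wage tax: $129.12 + $4562.25 = $4691.37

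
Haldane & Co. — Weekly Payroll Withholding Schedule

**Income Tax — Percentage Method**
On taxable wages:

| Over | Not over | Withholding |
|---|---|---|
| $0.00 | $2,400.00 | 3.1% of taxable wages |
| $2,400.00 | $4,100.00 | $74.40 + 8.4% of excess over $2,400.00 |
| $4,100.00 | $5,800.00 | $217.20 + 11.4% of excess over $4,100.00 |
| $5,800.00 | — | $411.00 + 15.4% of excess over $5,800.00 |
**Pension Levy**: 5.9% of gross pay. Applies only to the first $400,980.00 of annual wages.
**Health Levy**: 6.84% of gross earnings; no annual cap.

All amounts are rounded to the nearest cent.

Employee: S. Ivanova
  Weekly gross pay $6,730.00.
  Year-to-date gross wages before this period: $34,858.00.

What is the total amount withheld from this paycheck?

$1,411.62

Income Tax: taxable = $6,730.00
  $411.00 + 15.4% × ($6,730.00 − $5,800.00) = $411.00 + 15.4% × $930.00 = $554.22
Pension Levy: 5.9% × $6,730.00 = $397.07
Health Levy: 6.84% × $6,730.00 = $460.33
Total: $554.22 + $397.07 + $460.33 = $1,411.62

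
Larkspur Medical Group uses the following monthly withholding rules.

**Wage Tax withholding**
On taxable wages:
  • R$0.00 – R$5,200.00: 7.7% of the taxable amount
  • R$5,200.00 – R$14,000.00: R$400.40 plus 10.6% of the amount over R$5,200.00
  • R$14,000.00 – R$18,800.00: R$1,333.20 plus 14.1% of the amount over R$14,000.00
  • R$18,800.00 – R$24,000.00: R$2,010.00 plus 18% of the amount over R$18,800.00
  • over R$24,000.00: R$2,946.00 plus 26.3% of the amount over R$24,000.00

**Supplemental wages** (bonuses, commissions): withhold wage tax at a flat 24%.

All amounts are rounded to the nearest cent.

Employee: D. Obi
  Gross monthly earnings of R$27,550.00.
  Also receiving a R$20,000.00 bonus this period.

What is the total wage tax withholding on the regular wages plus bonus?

R$8,679.65

Wage Tax: taxable = R$27,550.00
  R$2,946.00 + 26.3% × (R$27,550.00 − R$24,000.00) = R$2,946.00 + 26.3% × R$3,550.00 = R$3,879.65
Supplemental (24% flat on bonus): 24% × R$20,000.00 = R$4,800.00
Total wage tax: R$3,879.65 + R$4,800.00 = R$8,679.65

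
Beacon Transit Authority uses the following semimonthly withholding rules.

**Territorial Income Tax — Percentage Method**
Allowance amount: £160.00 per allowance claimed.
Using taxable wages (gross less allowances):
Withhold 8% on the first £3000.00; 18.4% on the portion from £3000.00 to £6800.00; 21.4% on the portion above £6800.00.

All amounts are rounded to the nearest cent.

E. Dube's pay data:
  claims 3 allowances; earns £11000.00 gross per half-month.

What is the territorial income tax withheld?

£1735.28

Territorial Income Tax: taxable = £11000.00 − 3×£160.00 = £10520.00
  £939.20 + 21.4% × (£10520.00 − £6800.00) = £939.20 + 21.4% × £3720.00 = £1735.28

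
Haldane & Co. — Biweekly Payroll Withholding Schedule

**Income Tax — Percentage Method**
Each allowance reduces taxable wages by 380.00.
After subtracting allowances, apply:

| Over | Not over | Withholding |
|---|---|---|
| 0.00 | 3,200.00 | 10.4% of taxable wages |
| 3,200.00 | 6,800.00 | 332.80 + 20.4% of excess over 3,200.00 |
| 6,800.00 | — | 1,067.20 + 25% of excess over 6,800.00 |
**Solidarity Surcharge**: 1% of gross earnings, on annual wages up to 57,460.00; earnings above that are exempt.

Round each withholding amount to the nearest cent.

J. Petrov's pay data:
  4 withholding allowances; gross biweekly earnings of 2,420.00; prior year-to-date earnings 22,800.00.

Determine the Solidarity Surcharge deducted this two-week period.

Solidarity Surcharge: 1% × 2,420.00 = 24.20

24.20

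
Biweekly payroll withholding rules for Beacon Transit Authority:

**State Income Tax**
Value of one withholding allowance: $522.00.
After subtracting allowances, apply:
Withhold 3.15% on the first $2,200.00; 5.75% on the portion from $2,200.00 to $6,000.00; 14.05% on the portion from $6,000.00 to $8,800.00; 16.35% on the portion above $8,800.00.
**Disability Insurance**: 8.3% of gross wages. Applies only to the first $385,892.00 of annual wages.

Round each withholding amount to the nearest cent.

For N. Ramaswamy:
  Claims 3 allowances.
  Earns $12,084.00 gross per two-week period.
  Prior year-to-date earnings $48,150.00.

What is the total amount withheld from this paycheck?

$1,965.06

State Income Tax: taxable = $12,084.00 − 3×$522.00 = $10,518.00
  $681.20 + 16.35% × ($10,518.00 − $8,800.00) = $681.20 + 16.35% × $1,718.00 = $962.09
Disability Insurance: 8.3% × $12,084.00 = $1,002.97
Total: $962.09 + $1,002.97 = $1,965.06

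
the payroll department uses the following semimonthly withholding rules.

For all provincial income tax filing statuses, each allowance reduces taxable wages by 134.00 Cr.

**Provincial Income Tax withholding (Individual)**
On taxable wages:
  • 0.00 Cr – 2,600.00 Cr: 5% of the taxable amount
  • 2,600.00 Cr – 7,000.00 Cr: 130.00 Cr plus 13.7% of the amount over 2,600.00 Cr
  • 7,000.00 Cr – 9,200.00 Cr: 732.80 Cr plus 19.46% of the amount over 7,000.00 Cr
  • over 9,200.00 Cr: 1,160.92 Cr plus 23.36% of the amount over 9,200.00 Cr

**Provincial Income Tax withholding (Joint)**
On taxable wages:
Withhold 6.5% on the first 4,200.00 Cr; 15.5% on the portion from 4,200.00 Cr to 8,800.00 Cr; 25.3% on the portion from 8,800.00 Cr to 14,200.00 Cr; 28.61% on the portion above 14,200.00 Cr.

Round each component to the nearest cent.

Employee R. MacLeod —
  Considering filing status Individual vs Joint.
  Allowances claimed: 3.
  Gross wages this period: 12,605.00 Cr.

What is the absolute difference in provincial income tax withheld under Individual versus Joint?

Provincial Income Tax (Individual): taxable = 12,605.00 Cr − 3×134.00 Cr = 12,203.00 Cr
  1,160.92 Cr + 23.36% × (12,203.00 Cr − 9,200.00 Cr) = 1,160.92 Cr + 23.36% × 3,003.00 Cr = 1,862.42 Cr
Provincial Income Tax (Joint): taxable = 12,605.00 Cr − 3×134.00 Cr = 12,203.00 Cr
  986.00 Cr + 25.3% × (12,203.00 Cr − 8,800.00 Cr) = 986.00 Cr + 25.3% × 3,403.00 Cr = 1,846.96 Cr
Difference: |1,862.42 Cr − 1,846.96 Cr| = 15.46 Cr (higher under Individual)

15.46 Cr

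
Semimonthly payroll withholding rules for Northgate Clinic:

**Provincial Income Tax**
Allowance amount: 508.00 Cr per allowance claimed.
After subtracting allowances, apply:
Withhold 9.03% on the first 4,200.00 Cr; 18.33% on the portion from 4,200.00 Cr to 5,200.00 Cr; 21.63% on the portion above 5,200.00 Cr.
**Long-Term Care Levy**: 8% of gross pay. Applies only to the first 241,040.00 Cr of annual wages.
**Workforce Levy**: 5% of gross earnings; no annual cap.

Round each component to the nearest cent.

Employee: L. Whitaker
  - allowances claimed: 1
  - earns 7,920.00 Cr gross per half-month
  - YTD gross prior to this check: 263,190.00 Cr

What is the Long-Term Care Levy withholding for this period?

0.00 Cr

Long-Term Care Levy: YTD 263,190.00 Cr ≥ cap 241,040.00 Cr → 0.00 Cr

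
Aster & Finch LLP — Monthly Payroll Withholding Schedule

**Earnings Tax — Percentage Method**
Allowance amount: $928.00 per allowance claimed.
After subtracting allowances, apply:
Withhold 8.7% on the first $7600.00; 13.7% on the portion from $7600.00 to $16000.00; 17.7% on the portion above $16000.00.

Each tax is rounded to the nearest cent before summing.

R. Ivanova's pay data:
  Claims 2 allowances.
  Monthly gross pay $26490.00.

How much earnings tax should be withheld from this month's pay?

Earnings Tax: taxable = $26490.00 − 2×$928.00 = $24634.00
  $1812.00 + 17.7% × ($24634.00 − $16000.00) = $1812.00 + 17.7% × $8634.00 = $3340.22

$3340.22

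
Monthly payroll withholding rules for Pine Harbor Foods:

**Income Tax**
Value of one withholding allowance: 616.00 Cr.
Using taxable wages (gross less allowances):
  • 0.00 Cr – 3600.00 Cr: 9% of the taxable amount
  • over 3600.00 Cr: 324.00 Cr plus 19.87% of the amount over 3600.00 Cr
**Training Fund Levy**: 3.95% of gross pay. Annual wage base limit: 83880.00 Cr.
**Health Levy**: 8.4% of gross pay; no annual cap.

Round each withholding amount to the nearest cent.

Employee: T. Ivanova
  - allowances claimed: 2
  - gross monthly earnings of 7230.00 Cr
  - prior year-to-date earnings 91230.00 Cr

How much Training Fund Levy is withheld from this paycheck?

Training Fund Levy: YTD 91230.00 Cr ≥ cap 83880.00 Cr → 0.00 Cr

0.00 Cr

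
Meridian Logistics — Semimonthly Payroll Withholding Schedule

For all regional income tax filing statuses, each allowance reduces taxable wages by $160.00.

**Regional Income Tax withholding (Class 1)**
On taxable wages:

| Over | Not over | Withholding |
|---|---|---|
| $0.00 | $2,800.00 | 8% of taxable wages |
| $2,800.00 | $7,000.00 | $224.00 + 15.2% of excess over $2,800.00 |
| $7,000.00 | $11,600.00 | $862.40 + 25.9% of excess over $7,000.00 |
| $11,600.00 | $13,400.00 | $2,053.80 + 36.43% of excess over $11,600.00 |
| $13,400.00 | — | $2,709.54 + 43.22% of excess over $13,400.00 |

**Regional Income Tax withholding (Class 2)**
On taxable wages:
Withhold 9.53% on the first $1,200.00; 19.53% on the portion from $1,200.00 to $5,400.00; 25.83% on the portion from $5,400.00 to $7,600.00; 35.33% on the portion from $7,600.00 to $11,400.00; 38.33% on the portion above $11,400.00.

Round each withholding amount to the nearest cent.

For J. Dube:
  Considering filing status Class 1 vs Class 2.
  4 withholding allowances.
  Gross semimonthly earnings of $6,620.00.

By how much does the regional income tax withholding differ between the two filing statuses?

$377.07

Regional Income Tax (Class 1): taxable = $6,620.00 − 4×$160.00 = $5,980.00
  $224.00 + 15.2% × ($5,980.00 − $2,800.00) = $224.00 + 15.2% × $3,180.00 = $707.36
Regional Income Tax (Class 2): taxable = $6,620.00 − 4×$160.00 = $5,980.00
  $934.62 + 25.83% × ($5,980.00 − $5,400.00) = $934.62 + 25.83% × $580.00 = $1,084.43
Difference: |$707.36 − $1,084.43| = $377.07 (higher under Class 2)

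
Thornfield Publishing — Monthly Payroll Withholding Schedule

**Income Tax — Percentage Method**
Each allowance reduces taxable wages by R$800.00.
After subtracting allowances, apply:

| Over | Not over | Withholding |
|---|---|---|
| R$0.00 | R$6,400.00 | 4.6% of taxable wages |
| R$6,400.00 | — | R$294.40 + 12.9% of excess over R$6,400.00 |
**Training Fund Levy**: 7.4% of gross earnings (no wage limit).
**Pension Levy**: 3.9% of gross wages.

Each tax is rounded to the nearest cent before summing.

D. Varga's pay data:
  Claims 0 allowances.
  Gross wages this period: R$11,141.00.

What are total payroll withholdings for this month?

R$2,164.92

Income Tax: taxable = R$11,141.00
  R$294.40 + 12.9% × (R$11,141.00 − R$6,400.00) = R$294.40 + 12.9% × R$4,741.00 = R$905.99
Training Fund Levy: 7.4% × R$11,141.00 = R$824.43
Pension Levy: 3.9% × R$11,141.00 = R$434.50
Total: R$905.99 + R$824.43 + R$434.50 = R$2,164.92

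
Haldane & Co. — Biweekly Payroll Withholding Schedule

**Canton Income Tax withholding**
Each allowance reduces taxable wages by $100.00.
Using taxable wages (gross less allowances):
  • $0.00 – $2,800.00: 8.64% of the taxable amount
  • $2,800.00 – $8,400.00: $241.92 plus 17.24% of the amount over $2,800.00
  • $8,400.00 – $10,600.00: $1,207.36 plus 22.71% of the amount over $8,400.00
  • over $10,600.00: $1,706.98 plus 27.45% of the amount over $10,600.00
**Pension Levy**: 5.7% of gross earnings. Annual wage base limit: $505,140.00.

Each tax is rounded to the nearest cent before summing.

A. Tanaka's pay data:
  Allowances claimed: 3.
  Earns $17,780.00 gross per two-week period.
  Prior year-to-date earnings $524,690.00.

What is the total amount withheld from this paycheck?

Canton Income Tax: taxable = $17,780.00 − 3×$100.00 = $17,480.00
  $1,706.98 + 27.45% × ($17,480.00 − $10,600.00) = $1,706.98 + 27.45% × $6,880.00 = $3,595.54
Pension Levy: YTD $524,690.00 ≥ cap $505,140.00 → $0.00
Total: $3,595.54 + $0.00 = $3,595.54

$3,595.54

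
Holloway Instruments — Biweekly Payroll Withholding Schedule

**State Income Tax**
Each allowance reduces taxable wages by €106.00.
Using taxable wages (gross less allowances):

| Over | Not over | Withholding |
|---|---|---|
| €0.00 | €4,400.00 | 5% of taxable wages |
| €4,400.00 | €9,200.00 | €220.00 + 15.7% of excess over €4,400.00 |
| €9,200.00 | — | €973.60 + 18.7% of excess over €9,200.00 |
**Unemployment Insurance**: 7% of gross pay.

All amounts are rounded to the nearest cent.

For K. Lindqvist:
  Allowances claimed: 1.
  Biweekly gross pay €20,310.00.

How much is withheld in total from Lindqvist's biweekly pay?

€4,453.05

State Income Tax: taxable = €20,310.00 − 1×€106.00 = €20,204.00
  €973.60 + 18.7% × (€20,204.00 − €9,200.00) = €973.60 + 18.7% × €11,004.00 = €3,031.35
Unemployment Insurance: 7% × €20,310.00 = €1,421.70
Total: €3,031.35 + €1,421.70 = €4,453.05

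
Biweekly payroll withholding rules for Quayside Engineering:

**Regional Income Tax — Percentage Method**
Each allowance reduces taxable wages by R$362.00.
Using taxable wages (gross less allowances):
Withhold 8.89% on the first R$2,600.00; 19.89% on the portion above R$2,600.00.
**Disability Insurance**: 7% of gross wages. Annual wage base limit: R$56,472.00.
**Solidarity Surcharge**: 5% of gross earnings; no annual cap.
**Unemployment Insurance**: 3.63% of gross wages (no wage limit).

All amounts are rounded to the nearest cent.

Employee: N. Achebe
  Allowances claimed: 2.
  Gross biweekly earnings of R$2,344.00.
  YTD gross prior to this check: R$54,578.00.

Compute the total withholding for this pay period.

R$478.89

Regional Income Tax: taxable = R$2,344.00 − 2×R$362.00 = R$1,620.00
  8.89% × R$1,620.00 = R$144.02
Disability Insurance: cap R$56,472.00 − YTD R$54,578.00 = R$1,894.00 subject; 7% × R$1,894.00 = R$132.58
Solidarity Surcharge: 5% × R$2,344.00 = R$117.20
Unemployment Insurance: 3.63% × R$2,344.00 = R$85.09
Total: R$144.02 + R$132.58 + R$117.20 + R$85.09 = R$478.89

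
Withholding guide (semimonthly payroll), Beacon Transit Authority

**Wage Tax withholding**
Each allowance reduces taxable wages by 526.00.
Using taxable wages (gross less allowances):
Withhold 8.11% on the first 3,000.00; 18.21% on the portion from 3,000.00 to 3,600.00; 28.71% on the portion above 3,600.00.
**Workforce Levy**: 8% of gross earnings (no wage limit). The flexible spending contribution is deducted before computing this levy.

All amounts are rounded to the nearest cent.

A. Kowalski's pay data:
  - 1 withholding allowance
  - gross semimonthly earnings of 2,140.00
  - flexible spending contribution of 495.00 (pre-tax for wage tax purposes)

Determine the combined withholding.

222.35

Wage Tax: taxable = 2,140.00 − 495.00 − 1×526.00 = 1,119.00
  8.11% × 1,119.00 = 90.75
Workforce Levy: 8% × 1,645.00 = 131.60
Total: 90.75 + 131.60 = 222.35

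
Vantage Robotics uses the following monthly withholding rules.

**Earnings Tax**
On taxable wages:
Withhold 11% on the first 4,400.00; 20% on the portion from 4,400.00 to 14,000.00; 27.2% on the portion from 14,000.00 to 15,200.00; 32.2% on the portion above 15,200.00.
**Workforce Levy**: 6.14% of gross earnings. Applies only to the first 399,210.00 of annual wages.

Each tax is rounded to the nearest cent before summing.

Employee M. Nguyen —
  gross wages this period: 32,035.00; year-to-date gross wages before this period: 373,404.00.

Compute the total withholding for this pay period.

9,735.76

Earnings Tax: taxable = 32,035.00
  2,730.40 + 32.2% × (32,035.00 − 15,200.00) = 2,730.40 + 32.2% × 16,835.00 = 8,151.27
Workforce Levy: cap 399,210.00 − YTD 373,404.00 = 25,806.00 subject; 6.14% × 25,806.00 = 1,584.49
Total: 8,151.27 + 1,584.49 = 9,735.76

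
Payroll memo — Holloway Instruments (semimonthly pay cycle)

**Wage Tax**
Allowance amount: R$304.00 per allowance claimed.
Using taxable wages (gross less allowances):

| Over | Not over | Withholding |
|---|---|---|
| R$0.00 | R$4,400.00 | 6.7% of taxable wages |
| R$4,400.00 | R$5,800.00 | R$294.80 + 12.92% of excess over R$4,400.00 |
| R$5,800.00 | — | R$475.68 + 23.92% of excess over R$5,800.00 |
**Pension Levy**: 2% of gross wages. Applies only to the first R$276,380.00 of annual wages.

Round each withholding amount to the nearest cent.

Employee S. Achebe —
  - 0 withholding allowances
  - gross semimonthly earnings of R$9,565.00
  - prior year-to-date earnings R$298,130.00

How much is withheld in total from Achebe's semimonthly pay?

R$1,376.27

Wage Tax: taxable = R$9,565.00
  R$475.68 + 23.92% × (R$9,565.00 − R$5,800.00) = R$475.68 + 23.92% × R$3,765.00 = R$1,376.27
Pension Levy: YTD R$298,130.00 ≥ cap R$276,380.00 → R$0.00
Total: R$1,376.27 + R$0.00 = R$1,376.27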